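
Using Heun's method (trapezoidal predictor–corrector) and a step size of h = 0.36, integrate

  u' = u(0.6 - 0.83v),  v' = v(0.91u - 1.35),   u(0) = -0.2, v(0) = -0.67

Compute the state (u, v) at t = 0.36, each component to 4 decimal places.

-0.2849, -0.3983

Heun on (u,v): k1 = f(t_n, state_n); k2 = f(t_n + h, state_n + h·k1); state_{n+1} = state_n + (h/2)·(k1 + k2).
0.000000: (-0.200000, -0.670000)
  k1 = (-0.231220, 1.026440)
  predictor → (-0.283239, -0.300482)
  k2 = (-0.240583, 0.483099)
  → (-0.284925, -0.398283)
(u(0.36), v(0.36)) ≈ (-0.2849, -0.3983)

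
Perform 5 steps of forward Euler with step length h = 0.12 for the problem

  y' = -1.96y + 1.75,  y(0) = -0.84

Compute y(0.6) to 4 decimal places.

Euler: y_{n+1} = y_n + h·f(s_n, y_n).
s=0.000000, y=-0.840000: f=3.396400 → y ← -0.840000 + 0.12·3.396400 = -0.432432
s=0.120000, y=-0.432432: f=2.597567 → y ← -0.432432 + 0.12·2.597567 = -0.120724
s=0.240000, y=-0.120724: f=1.986619 → y ← -0.120724 + 0.12·1.986619 = 0.117670
s=0.360000, y=0.117670: f=1.519366 → y ← 0.117670 + 0.12·1.519366 = 0.299994
s=0.480000, y=0.299994: f=1.162011 → y ← 0.299994 + 0.12·1.162011 = 0.439436
y(0.6) ≈ 0.4394

0.4394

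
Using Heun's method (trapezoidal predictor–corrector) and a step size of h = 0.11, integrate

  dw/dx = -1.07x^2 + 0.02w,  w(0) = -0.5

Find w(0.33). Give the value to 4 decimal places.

Heun: k1 = f(x_n, w_n); k2 = f(x_n + h, w_n + h·k1); w_{n+1} = w_n + (h/2)·(k1 + k2).
x=0.000000, w=-0.500000:
  k1 = f(0.000000, -0.500000) = -0.010000
  k2 = f(0.110000, -0.501100) = -0.022969
  w ← -0.500000 + (0.11/2)·(-0.010000 + (-0.022969)) = -0.501813
x=0.110000, w=-0.501813:
  k1 = f(0.110000, -0.501813) = -0.022983
  k2 = f(0.220000, -0.504341) = -0.061875
  w ← -0.501813 + (0.11/2)·(-0.022983 + (-0.061875)) = -0.506480
x=0.220000, w=-0.506480:
  k1 = f(0.220000, -0.506480) = -0.061918
  k2 = f(0.330000, -0.513291) = -0.126789
  w ← -0.506480 + (0.11/2)·(-0.061918 + (-0.126789)) = -0.516859
w(0.33) ≈ -0.5169

-0.5169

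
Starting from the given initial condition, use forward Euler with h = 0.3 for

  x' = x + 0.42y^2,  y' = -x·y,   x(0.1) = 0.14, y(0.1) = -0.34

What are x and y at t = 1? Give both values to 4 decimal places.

0.3614, -0.2818

Euler on (x,y): x_{n+1} = x_n + h·x', y_{n+1} = y_n + h·y'.
0.100000: (0.140000, -0.340000); f=(0.188552, 0.047600) → (0.196566, -0.325720)
0.400000: (0.196566, -0.325720); f=(0.241125, 0.064025) → (0.268903, -0.306512)
0.700000: (0.268903, -0.306512); f=(0.308362, 0.082422) → (0.361412, -0.281786)
(x(1), y(1)) ≈ (0.3614, -0.2818)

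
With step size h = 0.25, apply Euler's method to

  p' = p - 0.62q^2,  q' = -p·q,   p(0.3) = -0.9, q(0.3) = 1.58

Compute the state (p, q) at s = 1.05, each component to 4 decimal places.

Euler on (p,q): p_{n+1} = p_n + h·p', q_{n+1} = q_n + h·q'.
0.300000: (-0.900000, 1.580000); f=(-2.447768, 1.422000) → (-1.511942, 1.935500)
0.550000: (-1.511942, 1.935500); f=(-3.834561, 2.926364) → (-2.470582, 2.667091)
0.800000: (-2.470582, 2.667091); f=(-6.880874, 6.589268) → (-4.190801, 4.314408)
(p(1.05), q(1.05)) ≈ (-4.1908, 4.3144)

-4.1908, 4.3144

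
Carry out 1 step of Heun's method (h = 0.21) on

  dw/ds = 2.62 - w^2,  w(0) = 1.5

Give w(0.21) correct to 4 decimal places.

1.5526

Heun: k1 = f(s_n, w_n); k2 = f(s_n + h, w_n + h·k1); w_{n+1} = w_n + (h/2)·(k1 + k2).
s=0.000000, w=1.500000:
  k1 = f(0.000000, 1.500000) = 0.370000
  k2 = f(0.210000, 1.577700) = 0.130863
  w ← 1.500000 + (0.21/2)·(0.370000 + 0.130863) = 1.552591
w(0.21) ≈ 1.5526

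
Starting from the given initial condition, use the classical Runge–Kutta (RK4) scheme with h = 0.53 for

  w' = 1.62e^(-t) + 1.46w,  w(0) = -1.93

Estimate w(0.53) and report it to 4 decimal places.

-3.1397

RK4: k1 = f(t_n, w_n); k2 = f(t_n + h/2, w_n + (h/2)·k1); k3 = f(t_n + h/2, w_n + (h/2)·k2); k4 = f(t_n + h, w_n + h·k3); w_{n+1} = w_n + (h/6)·(k1 + 2k2 + 2k3 + k4).
t=0.000000, w=-1.930000:
  k1 = f(0.000000, -1.930000) = -1.197800
  k2 = f(0.265000, -2.247417) = -2.038355
  k3 = f(0.265000, -2.470164) = -2.363566
  k4 = f(0.530000, -3.182690) = -3.693187
  w ← -1.930000 + (0.53/6)·(k1 + 2k2 + 2k3 + k4) = -3.139710
w(0.53) ≈ -3.1397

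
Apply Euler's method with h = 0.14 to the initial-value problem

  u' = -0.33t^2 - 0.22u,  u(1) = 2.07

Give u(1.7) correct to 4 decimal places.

Euler: u_{n+1} = u_n + h·f(t_n, u_n).
t=1.000000, u=2.070000: f=-0.785400 → u ← 2.070000 + 0.14·(-0.785400) = 1.960044
t=1.140000, u=1.960044: f=-0.860078 → u ← 1.960044 + 0.14·(-0.860078) = 1.839633
t=1.280000, u=1.839633: f=-0.945391 → u ← 1.839633 + 0.14·(-0.945391) = 1.707278
t=1.420000, u=1.707278: f=-1.041013 → u ← 1.707278 + 0.14·(-1.041013) = 1.561536
t=1.560000, u=1.561536: f=-1.146626 → u ← 1.561536 + 0.14·(-1.146626) = 1.401009
u(1.7) ≈ 1.4010

1.4010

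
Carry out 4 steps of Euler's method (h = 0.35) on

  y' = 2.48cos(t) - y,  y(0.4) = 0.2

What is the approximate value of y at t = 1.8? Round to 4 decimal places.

0.8841

Euler: y_{n+1} = y_n + h·f(t_n, y_n).
t=0.400000, y=0.200000: f=2.084231 → y ← 0.200000 + 0.35·2.084231 = 0.929481
t=0.750000, y=0.929481: f=0.885107 → y ← 0.929481 + 0.35·0.885107 = 1.239269
t=1.100000, y=1.239269: f=-0.114350 → y ← 1.239269 + 0.35·(-0.114350) = 1.199246
t=1.450000, y=1.199246: f=-0.900399 → y ← 1.199246 + 0.35·(-0.900399) = 0.884106
y(1.8) ≈ 0.8841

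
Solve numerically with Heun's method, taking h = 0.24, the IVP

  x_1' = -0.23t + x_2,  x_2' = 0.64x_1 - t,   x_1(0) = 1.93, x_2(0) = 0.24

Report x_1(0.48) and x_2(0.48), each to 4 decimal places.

2.1498, 0.7438

Heun on (x_1,x_2): k1 = f(t_n, state_n); k2 = f(t_n + h, state_n + h·k1); state_{n+1} = state_n + (h/2)·(k1 + k2).
0.000000: (1.930000, 0.240000)
  k1 = (0.240000, 1.235200)
  predictor → (1.987600, 0.536448)
  k2 = (0.481248, 1.032064)
  → (2.016550, 0.512072)
0.240000: (2.016550, 0.512072)
  k1 = (0.456872, 1.050592)
  predictor → (2.126199, 0.764214)
  k2 = (0.653814, 0.880767)
  → (2.149832, 0.743835)
(x_1(0.48), x_2(0.48)) ≈ (2.1498, 0.7438)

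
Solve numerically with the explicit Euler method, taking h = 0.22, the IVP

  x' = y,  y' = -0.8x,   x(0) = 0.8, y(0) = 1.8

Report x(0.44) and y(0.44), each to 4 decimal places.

1.5610, 1.4487

Euler on (x,y): x_{n+1} = x_n + h·x', y_{n+1} = y_n + h·y'.
0.000000: (0.800000, 1.800000); f=(1.800000, -0.640000) → (1.196000, 1.659200)
0.220000: (1.196000, 1.659200); f=(1.659200, -0.956800) → (1.561024, 1.448704)
(x(0.44), y(0.44)) ≈ (1.5610, 1.4487)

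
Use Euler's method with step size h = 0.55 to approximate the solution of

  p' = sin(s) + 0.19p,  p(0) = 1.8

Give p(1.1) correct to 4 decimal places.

Euler: p_{n+1} = p_n + h·f(s_n, p_n).
s=0.000000, p=1.800000: f=0.342000 → p ← 1.800000 + 0.55·0.342000 = 1.988100
s=0.550000, p=1.988100: f=0.900426 → p ← 1.988100 + 0.55·0.900426 = 2.483334
p(1.1) ≈ 2.4833

2.4833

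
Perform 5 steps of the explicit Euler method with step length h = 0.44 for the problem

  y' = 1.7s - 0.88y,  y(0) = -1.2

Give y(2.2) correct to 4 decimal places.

Euler: y_{n+1} = y_n + h·f(s_n, y_n).
s=0.000000, y=-1.200000: f=1.056000 → y ← -1.200000 + 0.44·1.056000 = -0.735360
s=0.440000, y=-0.735360: f=1.395117 → y ← -0.735360 + 0.44·1.395117 = -0.121509
s=0.880000, y=-0.121509: f=1.602928 → y ← -0.121509 + 0.44·1.602928 = 0.583780
s=1.320000, y=0.583780: f=1.730274 → y ← 0.583780 + 0.44·1.730274 = 1.345100
s=1.760000, y=1.345100: f=1.808312 → y ← 1.345100 + 0.44·1.808312 = 2.140757
y(2.2) ≈ 2.1408

2.1408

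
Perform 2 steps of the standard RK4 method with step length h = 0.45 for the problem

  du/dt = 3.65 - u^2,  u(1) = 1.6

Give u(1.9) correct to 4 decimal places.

1.8872

RK4: k1 = f(t_n, u_n); k2 = f(t_n + h/2, u_n + (h/2)·k1); k3 = f(t_n + h/2, u_n + (h/2)·k2); k4 = f(t_n + h, u_n + h·k3); u_{n+1} = u_n + (h/6)·(k1 + 2k2 + 2k3 + k4).
t=1.000000, u=1.600000:
  k1 = f(1.000000, 1.600000) = 1.090000
  k2 = f(1.225000, 1.845250) = 0.245052
  k3 = f(1.225000, 1.655137) = 0.910522
  k4 = f(1.450000, 2.009735) = -0.389035
  u ← 1.600000 + (0.45/6)·(k1 + 2k2 + 2k3 + k4) = 1.825909
t=1.450000, u=1.825909:
  k1 = f(1.450000, 1.825909) = 0.316058
  k2 = f(1.675000, 1.897022) = 0.051309
  k3 = f(1.675000, 1.837453) = 0.273766
  k4 = f(1.900000, 1.949103) = -0.149004
  u ← 1.825909 + (0.45/6)·(k1 + 2k2 + 2k3 + k4) = 1.887199
u(1.9) ≈ 1.8872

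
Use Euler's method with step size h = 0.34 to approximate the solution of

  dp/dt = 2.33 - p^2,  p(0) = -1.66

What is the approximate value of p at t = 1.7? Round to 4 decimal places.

Euler: p_{n+1} = p_n + h·f(t_n, p_n).
t=0.000000, p=-1.660000: f=-0.425600 → p ← -1.660000 + 0.34·(-0.425600) = -1.804704
t=0.340000, p=-1.804704: f=-0.926957 → p ← -1.804704 + 0.34·(-0.926957) = -2.119869
t=0.680000, p=-2.119869: f=-2.163846 → p ← -2.119869 + 0.34·(-2.163846) = -2.855577
t=1.020000, p=-2.855577: f=-5.824318 → p ← -2.855577 + 0.34·(-5.824318) = -4.835845
t=1.360000, p=-4.835845: f=-21.055396 → p ← -4.835845 + 0.34·(-21.055396) = -11.994679
p(1.7) ≈ -11.9947

-11.9947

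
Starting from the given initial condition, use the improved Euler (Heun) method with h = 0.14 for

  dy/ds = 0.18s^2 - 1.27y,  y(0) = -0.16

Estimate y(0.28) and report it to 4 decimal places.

Heun: k1 = f(s_n, y_n); k2 = f(s_n + h, y_n + h·k1); y_{n+1} = y_n + (h/2)·(k1 + k2).
s=0.000000, y=-0.160000:
  k1 = f(0.000000, -0.160000) = 0.203200
  k2 = f(0.140000, -0.131552) = 0.170599
  y ← -0.160000 + (0.14/2)·(0.203200 + 0.170599) = -0.133834
s=0.140000, y=-0.133834:
  k1 = f(0.140000, -0.133834) = 0.173497
  k2 = f(0.280000, -0.109544) = 0.153233
  y ← -0.133834 + (0.14/2)·(0.173497 + 0.153233) = -0.110963
y(0.28) ≈ -0.1110

-0.1110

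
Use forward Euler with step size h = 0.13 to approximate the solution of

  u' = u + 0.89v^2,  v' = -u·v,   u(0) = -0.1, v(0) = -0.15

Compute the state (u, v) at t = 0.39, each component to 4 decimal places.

-0.1352, -0.1566

Euler on (u,v): u_{n+1} = u_n + h·u', v_{n+1} = v_n + h·v'.
0.000000: (-0.100000, -0.150000); f=(-0.079975, -0.015000) → (-0.110397, -0.151950)
0.130000: (-0.110397, -0.151950); f=(-0.089848, -0.016775) → (-0.122077, -0.154131)
0.260000: (-0.122077, -0.154131); f=(-0.100934, -0.018816) → (-0.135198, -0.156577)
(u(0.39), v(0.39)) ≈ (-0.1352, -0.1566)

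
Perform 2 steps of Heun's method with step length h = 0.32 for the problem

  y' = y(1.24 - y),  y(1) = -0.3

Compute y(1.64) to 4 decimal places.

Heun: k1 = f(t_n, y_n); k2 = f(t_n + h, y_n + h·k1); y_{n+1} = y_n + (h/2)·(k1 + k2).
t=1.000000, y=-0.300000:
  k1 = f(1.000000, -0.300000) = -0.462000
  k2 = f(1.320000, -0.447840) = -0.755882
  y ← -0.300000 + (0.32/2)·(-0.462000 + (-0.755882)) = -0.494861
t=1.320000, y=-0.494861:
  k1 = f(1.320000, -0.494861) = -0.858515
  k2 = f(1.640000, -0.769586) = -1.546550
  y ← -0.494861 + (0.32/2)·(-0.858515 + (-1.546550)) = -0.879672
y(1.64) ≈ -0.8797

-0.8797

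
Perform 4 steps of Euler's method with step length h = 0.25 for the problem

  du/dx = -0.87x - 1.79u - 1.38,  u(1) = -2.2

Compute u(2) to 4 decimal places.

Euler: u_{n+1} = u_n + h·f(x_n, u_n).
x=1.000000, u=-2.200000: f=1.688000 → u ← -2.200000 + 0.25·1.688000 = -1.778000
x=1.250000, u=-1.778000: f=0.715120 → u ← -1.778000 + 0.25·0.715120 = -1.599220
x=1.500000, u=-1.599220: f=0.177604 → u ← -1.599220 + 0.25·0.177604 = -1.554819
x=1.750000, u=-1.554819: f=-0.119374 → u ← -1.554819 + 0.25·(-0.119374) = -1.584663
u(2) ≈ -1.5847

-1.5847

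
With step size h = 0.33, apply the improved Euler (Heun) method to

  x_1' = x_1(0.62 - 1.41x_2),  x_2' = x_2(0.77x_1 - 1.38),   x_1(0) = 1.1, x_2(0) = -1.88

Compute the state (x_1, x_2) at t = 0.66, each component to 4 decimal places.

Heun on (x_1,x_2): k1 = f(t_n, state_n); k2 = f(t_n + h, state_n + h·k1); state_{n+1} = state_n + (h/2)·(k1 + k2).
0.000000: (1.100000, -1.880000)
  k1 = (3.597880, 1.002040)
  predictor → (2.287300, -1.549327)
  k2 = (6.414850, -0.590636)
  → (2.752100, -1.812118)
0.330000: (2.752100, -1.812118)
  k1 = (8.738158, -1.339368)
  predictor → (5.635693, -2.254110)
  k2 = (21.406023, -6.671001)
  → (7.725890, -3.133829)
(x_1(0.66), x_2(0.66)) ≈ (7.7259, -3.1338)

7.7259, -3.1338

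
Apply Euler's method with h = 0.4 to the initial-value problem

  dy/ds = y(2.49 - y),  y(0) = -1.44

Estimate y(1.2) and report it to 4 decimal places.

-92.0594

Euler: y_{n+1} = y_n + h·f(s_n, y_n).
s=0.000000, y=-1.440000: f=-5.659200 → y ← -1.440000 + 0.4·(-5.659200) = -3.703680
s=0.400000, y=-3.703680: f=-22.939409 → y ← -3.703680 + 0.4·(-22.939409) = -12.879443
s=0.800000, y=-12.879443: f=-197.949879 → y ← -12.879443 + 0.4·(-197.949879) = -92.059395
y(1.2) ≈ -92.0594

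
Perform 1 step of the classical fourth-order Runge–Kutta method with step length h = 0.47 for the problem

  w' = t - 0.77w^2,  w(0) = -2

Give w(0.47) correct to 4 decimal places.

RK4: k1 = f(t_n, w_n); k2 = f(t_n + h/2, w_n + (h/2)·k1); k3 = f(t_n + h/2, w_n + (h/2)·k2); k4 = f(t_n + h, w_n + h·k3); w_{n+1} = w_n + (h/6)·(k1 + 2k2 + 2k3 + k4).
t=0.000000, w=-2.000000:
  k1 = f(0.000000, -2.000000) = -3.080000
  k2 = f(0.235000, -2.723800) = -5.477697
  k3 = f(0.235000, -3.287259) = -8.085674
  k4 = f(0.470000, -5.800267) = -25.435182
  w ← -2.000000 + (0.47/6)·(k1 + 2k2 + 2k3 + k4) = -6.358617
w(0.47) ≈ -6.3586

-6.3586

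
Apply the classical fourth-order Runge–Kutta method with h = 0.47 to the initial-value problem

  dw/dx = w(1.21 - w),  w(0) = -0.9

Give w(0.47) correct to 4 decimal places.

-3.5011

RK4: k1 = f(x_n, w_n); k2 = f(x_n + h/2, w_n + (h/2)·k1); k3 = f(x_n + h/2, w_n + (h/2)·k2); k4 = f(x_n + h, w_n + h·k3); w_{n+1} = w_n + (h/6)·(k1 + 2k2 + 2k3 + k4).
x=0.000000, w=-0.900000:
  k1 = f(0.000000, -0.900000) = -1.899000
  k2 = f(0.235000, -1.346265) = -3.441410
  k3 = f(0.235000, -1.708731) = -4.987328
  k4 = f(0.470000, -3.244044) = -14.449115
  w ← -0.900000 + (0.47/6)·(k1 + 2k2 + 2k3 + k4) = -3.501105
w(0.47) ≈ -3.5011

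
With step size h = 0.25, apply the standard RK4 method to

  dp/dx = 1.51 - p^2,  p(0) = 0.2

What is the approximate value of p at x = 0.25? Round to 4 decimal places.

RK4: k1 = f(x_n, p_n); k2 = f(x_n + h/2, p_n + (h/2)·k1); k3 = f(x_n + h/2, p_n + (h/2)·k2); k4 = f(x_n + h, p_n + h·k3); p_{n+1} = p_n + (h/6)·(k1 + 2k2 + 2k3 + k4).
x=0.000000, p=0.200000:
  k1 = f(0.000000, 0.200000) = 1.470000
  k2 = f(0.125000, 0.383750) = 1.362736
  k3 = f(0.125000, 0.370342) = 1.372847
  k4 = f(0.250000, 0.543212) = 1.214921
  p ← 0.200000 + (0.25/6)·(k1 + 2k2 + 2k3 + k4) = 0.539837
p(0.25) ≈ 0.5398

0.5398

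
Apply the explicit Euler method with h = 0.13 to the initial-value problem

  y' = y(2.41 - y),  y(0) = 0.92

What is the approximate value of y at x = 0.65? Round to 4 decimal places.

Euler: y_{n+1} = y_n + h·f(x_n, y_n).
x=0.000000, y=0.920000: f=1.370800 → y ← 0.920000 + 0.13·1.370800 = 1.098204
x=0.130000, y=1.098204: f=1.440620 → y ← 1.098204 + 0.13·1.440620 = 1.285485
x=0.260000, y=1.285485: f=1.445547 → y ← 1.285485 + 0.13·1.445547 = 1.473406
x=0.390000, y=1.473406: f=1.379983 → y ← 1.473406 + 0.13·1.379983 = 1.652804
x=0.520000, y=1.652804: f=1.251497 → y ← 1.652804 + 0.13·1.251497 = 1.815498
y(0.65) ≈ 1.8155

1.8155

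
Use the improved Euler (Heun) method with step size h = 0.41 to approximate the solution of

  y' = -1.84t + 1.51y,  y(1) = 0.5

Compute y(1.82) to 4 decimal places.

-1.9771

Heun: k1 = f(t_n, y_n); k2 = f(t_n + h, y_n + h·k1); y_{n+1} = y_n + (h/2)·(k1 + k2).
t=1.000000, y=0.500000:
  k1 = f(1.000000, 0.500000) = -1.085000
  k2 = f(1.410000, 0.055150) = -2.511123
  y ← 0.500000 + (0.41/2)·(-1.085000 + (-2.511123)) = -0.237205
t=1.410000, y=-0.237205:
  k1 = f(1.410000, -0.237205) = -2.952580
  k2 = f(1.820000, -1.447763) = -5.534922
  y ← -0.237205 + (0.41/2)·(-2.952580 + (-5.534922)) = -1.977143
y(1.82) ≈ -1.9771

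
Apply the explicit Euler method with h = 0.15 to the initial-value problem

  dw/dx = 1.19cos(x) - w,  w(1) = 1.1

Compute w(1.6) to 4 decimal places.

0.7482

Euler: w_{n+1} = w_n + h·f(x_n, w_n).
x=1.000000, w=1.100000: f=-0.457040 → w ← 1.100000 + 0.15·(-0.457040) = 1.031444
x=1.150000, w=1.031444: f=-0.545344 → w ← 1.031444 + 0.15·(-0.545344) = 0.949642
x=1.300000, w=0.949642: f=-0.631319 → w ← 0.949642 + 0.15·(-0.631319) = 0.854945
x=1.450000, w=0.854945: f=-0.711546 → w ← 0.854945 + 0.15·(-0.711546) = 0.748213
w(1.6) ≈ 0.7482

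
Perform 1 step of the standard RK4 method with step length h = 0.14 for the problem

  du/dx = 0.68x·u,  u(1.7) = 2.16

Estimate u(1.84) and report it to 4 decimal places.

RK4: k1 = f(x_n, u_n); k2 = f(x_n + h/2, u_n + (h/2)·k1); k3 = f(x_n + h/2, u_n + (h/2)·k2); k4 = f(x_n + h, u_n + h·k3); u_{n+1} = u_n + (h/6)·(k1 + 2k2 + 2k3 + k4).
x=1.700000, u=2.160000:
  k1 = f(1.700000, 2.160000) = 2.496960
  k2 = f(1.770000, 2.334787) = 2.810150
  k3 = f(1.770000, 2.356710) = 2.836537
  k4 = f(1.840000, 2.557115) = 3.199462
  u ← 2.160000 + (0.14/6)·(k1 + 2k2 + 2k3 + k4) = 2.556429
u(1.84) ≈ 2.5564

2.5564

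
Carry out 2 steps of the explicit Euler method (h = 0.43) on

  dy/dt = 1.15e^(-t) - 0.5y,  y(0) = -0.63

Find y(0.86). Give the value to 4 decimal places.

Euler: y_{n+1} = y_n + h·f(t_n, y_n).
t=0.000000, y=-0.630000: f=1.465000 → y ← -0.630000 + 0.43·1.465000 = -0.000050
t=0.430000, y=-0.000050: f=0.748110 → y ← -0.000050 + 0.43·0.748110 = 0.321637
y(0.86) ≈ 0.3216

0.3216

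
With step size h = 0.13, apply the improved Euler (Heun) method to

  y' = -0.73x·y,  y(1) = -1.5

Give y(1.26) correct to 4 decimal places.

Heun: k1 = f(x_n, y_n); k2 = f(x_n + h, y_n + h·k1); y_{n+1} = y_n + (h/2)·(k1 + k2).
x=1.000000, y=-1.500000:
  k1 = f(1.000000, -1.500000) = 1.095000
  k2 = f(1.130000, -1.357650) = 1.119925
  y ← -1.500000 + (0.13/2)·(1.095000 + 1.119925) = -1.356030
x=1.130000, y=-1.356030:
  k1 = f(1.130000, -1.356030) = 1.118589
  k2 = f(1.260000, -1.210613) = 1.113522
  y ← -1.356030 + (0.13/2)·(1.118589 + 1.113522) = -1.210943
y(1.26) ≈ -1.2109

-1.2109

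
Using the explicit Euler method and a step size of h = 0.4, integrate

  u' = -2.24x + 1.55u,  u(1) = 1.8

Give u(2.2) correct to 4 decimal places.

1.6564

Euler: u_{n+1} = u_n + h·f(x_n, u_n).
x=1.000000, u=1.800000: f=0.550000 → u ← 1.800000 + 0.4·0.550000 = 2.020000
x=1.400000, u=2.020000: f=-0.005000 → u ← 2.020000 + 0.4·(-0.005000) = 2.018000
x=1.800000, u=2.018000: f=-0.904100 → u ← 2.018000 + 0.4·(-0.904100) = 1.656360
u(2.2) ≈ 1.6564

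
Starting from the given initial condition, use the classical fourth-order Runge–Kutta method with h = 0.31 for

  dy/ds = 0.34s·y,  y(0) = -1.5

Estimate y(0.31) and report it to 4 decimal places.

-1.5247

RK4: k1 = f(s_n, y_n); k2 = f(s_n + h/2, y_n + (h/2)·k1); k3 = f(s_n + h/2, y_n + (h/2)·k2); k4 = f(s_n + h, y_n + h·k3); y_{n+1} = y_n + (h/6)·(k1 + 2k2 + 2k3 + k4).
s=0.000000, y=-1.500000:
  k1 = f(0.000000, -1.500000) = 0.000000
  k2 = f(0.155000, -1.500000) = -0.079050
  k3 = f(0.155000, -1.512253) = -0.079696
  k4 = f(0.310000, -1.524706) = -0.160704
  y ← -1.500000 + (0.31/6)·(k1 + 2k2 + 2k3 + k4) = -1.524707
y(0.31) ≈ -1.5247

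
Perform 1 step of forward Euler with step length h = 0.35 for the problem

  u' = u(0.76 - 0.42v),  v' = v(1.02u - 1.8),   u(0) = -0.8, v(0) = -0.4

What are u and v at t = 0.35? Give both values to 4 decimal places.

Euler on (u,v): u_{n+1} = u_n + h·u', v_{n+1} = v_n + h·v'.
0.000000: (-0.800000, -0.400000); f=(-0.742400, 1.046400) → (-1.059840, -0.033760)
(u(0.35), v(0.35)) ≈ (-1.0598, -0.0338)

-1.0598, -0.0338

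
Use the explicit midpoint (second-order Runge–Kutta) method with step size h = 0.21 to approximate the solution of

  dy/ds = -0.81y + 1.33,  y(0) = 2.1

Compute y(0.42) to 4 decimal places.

1.9685

Midpoint: k1 = f(s_n, y_n); k2 = f(s_n + h/2, y_n + (h/2)·k1); y_{n+1} = y_n + h·k2.
s=0.000000, y=2.100000:
  k1 = f(0.000000, 2.100000) = -0.371000
  k2 = f(0.105000, 2.061045) = -0.339446
  y ← 2.100000 + 0.21·(-0.339446) = 2.028716
s=0.210000, y=2.028716:
  k1 = f(0.210000, 2.028716) = -0.313260
  k2 = f(0.315000, 1.995824) = -0.286617
  y ← 2.028716 + 0.21·(-0.286617) = 1.968527
y(0.42) ≈ 1.9685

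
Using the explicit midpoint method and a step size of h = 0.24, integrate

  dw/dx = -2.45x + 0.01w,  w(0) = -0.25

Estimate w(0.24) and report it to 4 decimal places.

Midpoint: k1 = f(x_n, w_n); k2 = f(x_n + h/2, w_n + (h/2)·k1); w_{n+1} = w_n + h·k2.
x=0.000000, w=-0.250000:
  k1 = f(0.000000, -0.250000) = -0.002500
  k2 = f(0.120000, -0.250300) = -0.296503
  w ← -0.250000 + 0.24·(-0.296503) = -0.321161
w(0.24) ≈ -0.3212

-0.3212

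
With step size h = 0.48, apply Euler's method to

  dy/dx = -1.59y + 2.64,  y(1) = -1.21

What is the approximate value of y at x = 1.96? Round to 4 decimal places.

Euler: y_{n+1} = y_n + h·f(x_n, y_n).
x=1.000000, y=-1.210000: f=4.563900 → y ← -1.210000 + 0.48·4.563900 = 0.980672
x=1.480000, y=0.980672: f=1.080732 → y ← 0.980672 + 0.48·1.080732 = 1.499423
y(1.96) ≈ 1.4994

1.4994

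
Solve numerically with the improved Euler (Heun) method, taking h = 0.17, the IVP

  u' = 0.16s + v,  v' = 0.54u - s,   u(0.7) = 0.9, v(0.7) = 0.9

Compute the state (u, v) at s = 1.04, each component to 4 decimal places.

Heun on (u,v): k1 = f(s_n, state_n); k2 = f(s_n + h, state_n + h·k1); state_{n+1} = state_n + (h/2)·(k1 + k2).
0.700000: (0.900000, 0.900000)
  k1 = (1.012000, -0.214000)
  predictor → (1.072040, 0.863620)
  k2 = (1.002820, -0.291098)
  → (1.071260, 0.857067)
0.870000: (1.071260, 0.857067)
  k1 = (0.996267, -0.291520)
  predictor → (1.240625, 0.807508)
  k2 = (0.973908, -0.370062)
  → (1.238725, 0.800832)
(u(1.04), v(1.04)) ≈ (1.2387, 0.8008)

1.2387, 0.8008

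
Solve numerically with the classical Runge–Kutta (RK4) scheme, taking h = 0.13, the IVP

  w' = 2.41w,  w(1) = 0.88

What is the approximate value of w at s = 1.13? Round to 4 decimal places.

RK4: k1 = f(s_n, w_n); k2 = f(s_n + h/2, w_n + (h/2)·k1); k3 = f(s_n + h/2, w_n + (h/2)·k2); k4 = f(s_n + h, w_n + h·k3); w_{n+1} = w_n + (h/6)·(k1 + 2k2 + 2k3 + k4).
s=1.000000, w=0.880000:
  k1 = f(1.000000, 0.880000) = 2.120800
  k2 = f(1.065000, 1.017852) = 2.453023
  k3 = f(1.065000, 1.039447) = 2.505066
  k4 = f(1.130000, 1.205659) = 2.905637
  w ← 0.880000 + (0.13/6)·(k1 + 2k2 + 2k3 + k4) = 1.203757
w(1.13) ≈ 1.2038

1.2038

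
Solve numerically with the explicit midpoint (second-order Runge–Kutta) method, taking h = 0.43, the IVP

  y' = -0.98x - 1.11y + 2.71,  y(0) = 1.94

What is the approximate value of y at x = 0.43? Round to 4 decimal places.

2.0316

Midpoint: k1 = f(x_n, y_n); k2 = f(x_n + h/2, y_n + (h/2)·k1); y_{n+1} = y_n + h·k2.
x=0.000000, y=1.940000:
  k1 = f(0.000000, 1.940000) = 0.556600
  k2 = f(0.215000, 2.059669) = 0.213067
  y ← 1.940000 + 0.43·0.213067 = 2.031619
y(0.43) ≈ 2.0316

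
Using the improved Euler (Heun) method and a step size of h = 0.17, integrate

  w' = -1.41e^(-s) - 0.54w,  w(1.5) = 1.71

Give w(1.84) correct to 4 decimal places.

Heun: k1 = f(s_n, w_n); k2 = f(s_n + h, w_n + h·k1); w_{n+1} = w_n + (h/2)·(k1 + k2).
s=1.500000, w=1.710000:
  k1 = f(1.500000, 1.710000) = -1.238014
  k2 = f(1.670000, 1.499538) = -1.075179
  w ← 1.710000 + (0.17/2)·(-1.238014 + (-1.075179)) = 1.513379
s=1.670000, w=1.513379:
  k1 = f(1.670000, 1.513379) = -1.082653
  k2 = f(1.840000, 1.329328) = -0.941770
  w ← 1.513379 + (0.17/2)·(-1.082653 + (-0.941770)) = 1.341303
w(1.84) ≈ 1.3413

1.3413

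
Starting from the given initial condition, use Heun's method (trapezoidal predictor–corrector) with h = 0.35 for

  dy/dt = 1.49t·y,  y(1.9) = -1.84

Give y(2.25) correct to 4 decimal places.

Heun: k1 = f(t_n, y_n); k2 = f(t_n + h, y_n + h·k1); y_{n+1} = y_n + (h/2)·(k1 + k2).
t=1.900000, y=-1.840000:
  k1 = f(1.900000, -1.840000) = -5.209040
  k2 = f(2.250000, -3.663164) = -12.280757
  y ← -1.840000 + (0.35/2)·(-5.209040 + (-12.280757)) = -4.900715
y(2.25) ≈ -4.9007

-4.9007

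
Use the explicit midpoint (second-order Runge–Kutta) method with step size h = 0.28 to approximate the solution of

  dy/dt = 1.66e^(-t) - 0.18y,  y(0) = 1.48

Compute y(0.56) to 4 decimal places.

2.0078

Midpoint: k1 = f(t_n, y_n); k2 = f(t_n + h/2, y_n + (h/2)·k1); y_{n+1} = y_n + h·k2.
t=0.000000, y=1.480000:
  k1 = f(0.000000, 1.480000) = 1.393600
  k2 = f(0.140000, 1.675104) = 1.141616
  y ← 1.480000 + 0.28·1.141616 = 1.799652
t=0.280000, y=1.799652:
  k1 = f(0.280000, 1.799652) = 0.930664
  k2 = f(0.420000, 1.929945) = 0.743308
  y ← 1.799652 + 0.28·0.743308 = 2.007779
y(0.56) ≈ 2.0078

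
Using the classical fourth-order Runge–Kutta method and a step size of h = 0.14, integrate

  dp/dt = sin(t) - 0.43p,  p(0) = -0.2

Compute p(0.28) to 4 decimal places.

RK4: k1 = f(t_n, p_n); k2 = f(t_n + h/2, p_n + (h/2)·k1); k3 = f(t_n + h/2, p_n + (h/2)·k2); k4 = f(t_n + h, p_n + h·k3); p_{n+1} = p_n + (h/6)·(k1 + 2k2 + 2k3 + k4).
t=0.000000, p=-0.200000:
  k1 = f(0.000000, -0.200000) = 0.086000
  k2 = f(0.070000, -0.193980) = 0.153354
  k3 = f(0.070000, -0.189265) = 0.151327
  k4 = f(0.140000, -0.178814) = 0.216433
  p ← -0.200000 + (0.14/6)·(k1 + 2k2 + 2k3 + k4) = -0.178725
t=0.140000, p=-0.178725:
  k1 = f(0.140000, -0.178725) = 0.216395
  k2 = f(0.210000, -0.163577) = 0.278798
  k3 = f(0.210000, -0.159209) = 0.276920
  k4 = f(0.280000, -0.139956) = 0.336537
  p ← -0.178725 + (0.14/6)·(k1 + 2k2 + 2k3 + k4) = -0.139890
p(0.28) ≈ -0.1399

-0.1399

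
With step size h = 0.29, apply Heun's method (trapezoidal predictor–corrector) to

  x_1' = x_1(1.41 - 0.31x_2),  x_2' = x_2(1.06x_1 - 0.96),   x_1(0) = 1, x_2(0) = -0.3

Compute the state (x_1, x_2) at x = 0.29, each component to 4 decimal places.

1.5314, -0.3295

Heun on (x_1,x_2): k1 = f(x_n, state_n); k2 = f(x_n + h, state_n + h·k1); state_{n+1} = state_n + (h/2)·(k1 + k2).
0.000000: (1.000000, -0.300000)
  k1 = (1.503000, -0.030000)
  predictor → (1.435870, -0.308700)
  k2 = (2.161985, -0.173496)
  → (1.531423, -0.329507)
(x_1(0.29), x_2(0.29)) ≈ (1.5314, -0.3295)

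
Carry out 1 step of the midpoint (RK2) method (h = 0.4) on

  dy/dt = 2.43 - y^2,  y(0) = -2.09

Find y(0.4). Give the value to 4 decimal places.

-3.5734

Midpoint: k1 = f(t_n, y_n); k2 = f(t_n + h/2, y_n + (h/2)·k1); y_{n+1} = y_n + h·k2.
t=0.000000, y=-2.090000:
  k1 = f(0.000000, -2.090000) = -1.938100
  k2 = f(0.200000, -2.477620) = -3.708601
  y ← -2.090000 + 0.4·(-3.708601) = -3.573440
y(0.4) ≈ -3.5734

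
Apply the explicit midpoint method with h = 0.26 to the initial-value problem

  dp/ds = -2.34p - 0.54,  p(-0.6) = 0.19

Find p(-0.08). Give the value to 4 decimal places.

Midpoint: k1 = f(s_n, p_n); k2 = f(s_n + h/2, p_n + (h/2)·k1); p_{n+1} = p_n + h·k2.
s=-0.600000, p=0.190000:
  k1 = f(-0.600000, 0.190000) = -0.984600
  k2 = f(-0.470000, 0.062002) = -0.685085
  p ← 0.190000 + 0.26·(-0.685085) = 0.011878
s=-0.340000, p=0.011878:
  k1 = f(-0.340000, 0.011878) = -0.567794
  k2 = f(-0.210000, -0.061935) = -0.395071
  p ← 0.011878 + 0.26·(-0.395071) = -0.090841
p(-0.08) ≈ -0.0908

-0.0908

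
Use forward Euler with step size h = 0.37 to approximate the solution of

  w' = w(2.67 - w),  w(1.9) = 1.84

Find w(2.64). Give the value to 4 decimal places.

2.6408

Euler: w_{n+1} = w_n + h·f(x_n, w_n).
x=1.900000, w=1.840000: f=1.527200 → w ← 1.840000 + 0.37·1.527200 = 2.405064
x=2.270000, w=2.405064: f=0.637188 → w ← 2.405064 + 0.37·0.637188 = 2.640824
w(2.64) ≈ 2.6408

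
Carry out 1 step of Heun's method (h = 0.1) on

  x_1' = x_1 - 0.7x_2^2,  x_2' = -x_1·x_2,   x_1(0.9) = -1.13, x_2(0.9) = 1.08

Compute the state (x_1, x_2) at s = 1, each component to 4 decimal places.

-1.3441, 1.2206

Heun on (x_1,x_2): k1 = f(s_n, state_n); k2 = f(s_n + h, state_n + h·k1); state_{n+1} = state_n + (h/2)·(k1 + k2).
0.900000: (-1.130000, 1.080000)
  k1 = (-1.946480, 1.220400)
  predictor → (-1.324648, 1.202040)
  k2 = (-2.336078, 1.592280)
  → (-1.344128, 1.220634)
(x_1(1), x_2(1)) ≈ (-1.3441, 1.2206)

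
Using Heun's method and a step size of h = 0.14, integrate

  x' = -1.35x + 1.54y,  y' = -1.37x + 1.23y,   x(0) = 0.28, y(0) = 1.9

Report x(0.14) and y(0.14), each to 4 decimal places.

Heun on (x,y): k1 = f(t_n, state_n); k2 = f(t_n + h, state_n + h·k1); state_{n+1} = state_n + (h/2)·(k1 + k2).
0.000000: (0.280000, 1.900000)
  k1 = (2.548000, 1.953400)
  predictor → (0.636720, 2.173476)
  k2 = (2.487581, 1.801069)
  → (0.632491, 2.162813)
(x(0.14), y(0.14)) ≈ (0.6325, 2.1628)

0.6325, 2.1628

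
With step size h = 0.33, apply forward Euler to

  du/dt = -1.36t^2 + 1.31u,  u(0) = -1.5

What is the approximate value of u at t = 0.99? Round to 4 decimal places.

Euler: u_{n+1} = u_n + h·f(t_n, u_n).
t=0.000000, u=-1.500000: f=-1.965000 → u ← -1.500000 + 0.33·(-1.965000) = -2.148450
t=0.330000, u=-2.148450: f=-2.962573 → u ← -2.148450 + 0.33·(-2.962573) = -3.126099
t=0.660000, u=-3.126099: f=-4.687606 → u ← -3.126099 + 0.33·(-4.687606) = -4.673009
u(0.99) ≈ -4.6730

-4.6730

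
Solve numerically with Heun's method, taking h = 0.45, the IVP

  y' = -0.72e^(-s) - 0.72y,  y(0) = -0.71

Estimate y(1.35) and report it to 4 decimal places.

-0.5728

Heun: k1 = f(s_n, y_n); k2 = f(s_n + h, y_n + h·k1); y_{n+1} = y_n + (h/2)·(k1 + k2).
s=0.000000, y=-0.710000:
  k1 = f(0.000000, -0.710000) = -0.208800
  k2 = f(0.450000, -0.803960) = 0.119759
  y ← -0.710000 + (0.45/2)·(-0.208800 + 0.119759) = -0.730034
s=0.450000, y=-0.730034:
  k1 = f(0.450000, -0.730034) = 0.066532
  k2 = f(0.900000, -0.700095) = 0.211338
  y ← -0.730034 + (0.45/2)·(0.066532 + 0.211338) = -0.667513
s=0.900000, y=-0.667513:
  k1 = f(0.900000, -0.667513) = 0.187879
  k2 = f(1.350000, -0.582968) = 0.233084
  y ← -0.667513 + (0.45/2)·(0.187879 + 0.233084) = -0.572797
y(1.35) ≈ -0.5728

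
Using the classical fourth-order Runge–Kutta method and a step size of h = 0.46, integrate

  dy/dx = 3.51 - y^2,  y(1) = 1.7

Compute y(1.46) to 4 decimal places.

RK4: k1 = f(x_n, y_n); k2 = f(x_n + h/2, y_n + (h/2)·k1); k3 = f(x_n + h/2, y_n + (h/2)·k2); k4 = f(x_n + h, y_n + h·k3); y_{n+1} = y_n + (h/6)·(k1 + 2k2 + 2k3 + k4).
x=1.000000, y=1.700000:
  k1 = f(1.000000, 1.700000) = 0.620000
  k2 = f(1.230000, 1.842600) = 0.114825
  k3 = f(1.230000, 1.726410) = 0.529509
  k4 = f(1.460000, 1.943574) = -0.267481
  y ← 1.700000 + (0.46/6)·(k1 + 2k2 + 2k3 + k4) = 1.825824
y(1.46) ≈ 1.8258

1.8258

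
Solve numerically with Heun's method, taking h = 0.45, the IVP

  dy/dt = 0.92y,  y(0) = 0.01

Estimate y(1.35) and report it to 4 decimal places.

0.0337

Heun: k1 = f(t_n, y_n); k2 = f(t_n + h, y_n + h·k1); y_{n+1} = y_n + (h/2)·(k1 + k2).
t=0.000000, y=0.010000:
  k1 = f(0.000000, 0.010000) = 0.009200
  k2 = f(0.450000, 0.014140) = 0.013009
  y ← 0.010000 + (0.45/2)·(0.009200 + 0.013009) = 0.014997
t=0.450000, y=0.014997:
  k1 = f(0.450000, 0.014997) = 0.013797
  k2 = f(0.900000, 0.021206) = 0.019509
  y ← 0.014997 + (0.45/2)·(0.013797 + 0.019509) = 0.022491
t=0.900000, y=0.022491:
  k1 = f(0.900000, 0.022491) = 0.020692
  k2 = f(1.350000, 0.031802) = 0.029258
  y ← 0.022491 + (0.45/2)·(0.020692 + 0.029258) = 0.033730
y(1.35) ≈ 0.0337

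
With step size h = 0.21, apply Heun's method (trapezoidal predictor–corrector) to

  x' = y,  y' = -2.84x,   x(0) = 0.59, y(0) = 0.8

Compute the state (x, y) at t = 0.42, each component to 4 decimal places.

0.7595, -0.0569

Heun on (x,y): k1 = f(t_n, state_n); k2 = f(t_n + h, state_n + h·k1); state_{n+1} = state_n + (h/2)·(k1 + k2).
0.000000: (0.590000, 0.800000)
  k1 = (0.800000, -1.675600)
  predictor → (0.758000, 0.448124)
  k2 = (0.448124, -2.152720)
  → (0.721053, 0.398026)
0.210000: (0.721053, 0.398026)
  k1 = (0.398026, -2.047791)
  predictor → (0.804639, -0.032010)
  k2 = (-0.032010, -2.285174)
  → (0.759485, -0.056935)
(x(0.42), y(0.42)) ≈ (0.7595, -0.0569)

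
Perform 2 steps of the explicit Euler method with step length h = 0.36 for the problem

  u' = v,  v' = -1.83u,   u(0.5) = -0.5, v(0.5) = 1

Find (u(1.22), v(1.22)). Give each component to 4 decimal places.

Euler on (u,v): u_{n+1} = u_n + h·u', v_{n+1} = v_n + h·v'.
0.500000: (-0.500000, 1.000000); f=(1.000000, 0.915000) → (-0.140000, 1.329400)
0.860000: (-0.140000, 1.329400); f=(1.329400, 0.256200) → (0.338584, 1.421632)
(u(1.22), v(1.22)) ≈ (0.3386, 1.4216)

0.3386, 1.4216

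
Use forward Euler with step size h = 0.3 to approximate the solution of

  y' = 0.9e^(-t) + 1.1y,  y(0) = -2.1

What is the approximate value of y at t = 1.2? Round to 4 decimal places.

-5.2750

Euler: y_{n+1} = y_n + h·f(t_n, y_n).
t=0.000000, y=-2.100000: f=-1.410000 → y ← -2.100000 + 0.3·(-1.410000) = -2.523000
t=0.300000, y=-2.523000: f=-2.108564 → y ← -2.523000 + 0.3·(-2.108564) = -3.155569
t=0.600000, y=-3.155569: f=-2.977196 → y ← -3.155569 + 0.3·(-2.977196) = -4.048728
t=0.900000, y=-4.048728: f=-4.087688 → y ← -4.048728 + 0.3·(-4.087688) = -5.275034
y(1.2) ≈ -5.2750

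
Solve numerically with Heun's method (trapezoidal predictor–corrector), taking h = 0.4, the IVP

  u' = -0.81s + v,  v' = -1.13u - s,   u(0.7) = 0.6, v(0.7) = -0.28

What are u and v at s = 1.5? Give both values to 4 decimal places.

-0.7647, -1.2376

Heun on (u,v): k1 = f(s_n, state_n); k2 = f(s_n + h, state_n + h·k1); state_{n+1} = state_n + (h/2)·(k1 + k2).
0.700000: (0.600000, -0.280000)
  k1 = (-0.847000, -1.378000)
  predictor → (0.261200, -0.831200)
  k2 = (-1.722200, -1.395156)
  → (0.086160, -0.834631)
1.100000: (0.086160, -0.834631)
  k1 = (-1.725631, -1.197361)
  predictor → (-0.604092, -1.313576)
  k2 = (-2.528576, -0.817375)
  → (-0.764681, -1.237578)
(u(1.5), v(1.5)) ≈ (-0.7647, -1.2376)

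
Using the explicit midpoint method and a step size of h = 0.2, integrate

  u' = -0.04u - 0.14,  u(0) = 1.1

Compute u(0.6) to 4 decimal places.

Midpoint: k1 = f(s_n, u_n); k2 = f(s_n + h/2, u_n + (h/2)·k1); u_{n+1} = u_n + h·k2.
s=0.000000, u=1.100000:
  k1 = f(0.000000, 1.100000) = -0.184000
  k2 = f(0.100000, 1.081600) = -0.183264
  u ← 1.100000 + 0.2·(-0.183264) = 1.063347
s=0.200000, u=1.063347:
  k1 = f(0.200000, 1.063347) = -0.182534
  k2 = f(0.300000, 1.045094) = -0.181804
  u ← 1.063347 + 0.2·(-0.181804) = 1.026986
s=0.400000, u=1.026986:
  k1 = f(0.400000, 1.026986) = -0.181079
  k2 = f(0.500000, 1.008879) = -0.180355
  u ← 1.026986 + 0.2·(-0.180355) = 0.990915
u(0.6) ≈ 0.9909

0.9909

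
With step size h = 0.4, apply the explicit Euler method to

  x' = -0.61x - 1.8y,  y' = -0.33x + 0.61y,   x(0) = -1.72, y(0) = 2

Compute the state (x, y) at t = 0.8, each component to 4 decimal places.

Euler on (x,y): x_{n+1} = x_n + h·x', y_{n+1} = y_n + h·y'.
0.000000: (-1.720000, 2.000000); f=(-2.550800, 1.787600) → (-2.740320, 2.715040)
0.400000: (-2.740320, 2.715040); f=(-3.215477, 2.560480) → (-4.026511, 3.739232)
(x(0.8), y(0.8)) ≈ (-4.0265, 3.7392)

-4.0265, 3.7392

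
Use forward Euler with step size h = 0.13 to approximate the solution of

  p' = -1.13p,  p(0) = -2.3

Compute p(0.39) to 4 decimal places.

-1.4280

Euler: p_{n+1} = p_n + h·f(t_n, p_n).
t=0.000000, p=-2.300000: f=2.599000 → p ← -2.300000 + 0.13·2.599000 = -1.962130
t=0.130000, p=-1.962130: f=2.217207 → p ← -1.962130 + 0.13·2.217207 = -1.673893
t=0.260000, p=-1.673893: f=1.891499 → p ← -1.673893 + 0.13·1.891499 = -1.427998
p(0.39) ≈ -1.4280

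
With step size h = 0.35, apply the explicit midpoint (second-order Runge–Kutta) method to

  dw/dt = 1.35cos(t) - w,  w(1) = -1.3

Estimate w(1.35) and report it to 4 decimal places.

Midpoint: k1 = f(t_n, w_n); k2 = f(t_n + h/2, w_n + (h/2)·k1); w_{n+1} = w_n + h·k2.
t=1.000000, w=-1.300000:
  k1 = f(1.000000, -1.300000) = 2.029408
  k2 = f(1.175000, -0.944854) = 1.465337
  w ← -1.300000 + 0.35·1.465337 = -0.787132
w(1.35) ≈ -0.7871

-0.7871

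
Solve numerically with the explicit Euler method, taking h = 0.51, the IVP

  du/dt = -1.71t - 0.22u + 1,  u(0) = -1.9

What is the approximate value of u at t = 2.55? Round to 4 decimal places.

-2.9855

Euler: u_{n+1} = u_n + h·f(t_n, u_n).
t=0.000000, u=-1.900000: f=1.418000 → u ← -1.900000 + 0.51·1.418000 = -1.176820
t=0.510000, u=-1.176820: f=0.386800 → u ← -1.176820 + 0.51·0.386800 = -0.979552
t=1.020000, u=-0.979552: f=-0.528699 → u ← -0.979552 + 0.51·(-0.528699) = -1.249188
t=1.530000, u=-1.249188: f=-1.341479 → u ← -1.249188 + 0.51·(-1.341479) = -1.933342
t=2.040000, u=-1.933342: f=-2.063065 → u ← -1.933342 + 0.51·(-2.063065) = -2.985505
u(2.55) ≈ -2.9855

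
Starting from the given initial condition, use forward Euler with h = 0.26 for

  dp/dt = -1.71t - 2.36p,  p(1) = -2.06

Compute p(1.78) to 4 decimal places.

Euler: p_{n+1} = p_n + h·f(t_n, p_n).
t=1.000000, p=-2.060000: f=3.151600 → p ← -2.060000 + 0.26·3.151600 = -1.240584
t=1.260000, p=-1.240584: f=0.773178 → p ← -1.240584 + 0.26·0.773178 = -1.039558
t=1.520000, p=-1.039558: f=-0.145844 → p ← -1.039558 + 0.26·(-0.145844) = -1.077477
p(1.78) ≈ -1.0775

-1.0775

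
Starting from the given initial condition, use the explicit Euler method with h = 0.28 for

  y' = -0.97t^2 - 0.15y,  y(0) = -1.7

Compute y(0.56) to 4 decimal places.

Euler: y_{n+1} = y_n + h·f(t_n, y_n).
t=0.000000, y=-1.700000: f=0.255000 → y ← -1.700000 + 0.28·0.255000 = -1.628600
t=0.280000, y=-1.628600: f=0.168242 → y ← -1.628600 + 0.28·0.168242 = -1.581492
y(0.56) ≈ -1.5815

-1.5815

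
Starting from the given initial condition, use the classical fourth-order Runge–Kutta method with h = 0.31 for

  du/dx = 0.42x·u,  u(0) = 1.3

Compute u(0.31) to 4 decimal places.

1.3265

RK4: k1 = f(x_n, u_n); k2 = f(x_n + h/2, u_n + (h/2)·k1); k3 = f(x_n + h/2, u_n + (h/2)·k2); k4 = f(x_n + h, u_n + h·k3); u_{n+1} = u_n + (h/6)·(k1 + 2k2 + 2k3 + k4).
x=0.000000, u=1.300000:
  k1 = f(0.000000, 1.300000) = 0.000000
  k2 = f(0.155000, 1.300000) = 0.084630
  k3 = f(0.155000, 1.313118) = 0.085484
  k4 = f(0.310000, 1.326500) = 0.172710
  u ← 1.300000 + (0.31/6)·(k1 + 2k2 + 2k3 + k4) = 1.326502
u(0.31) ≈ 1.3265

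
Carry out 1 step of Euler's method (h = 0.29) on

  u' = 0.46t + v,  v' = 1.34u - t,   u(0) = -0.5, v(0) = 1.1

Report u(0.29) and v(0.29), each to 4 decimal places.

-0.1810, 0.9057

Euler on (u,v): u_{n+1} = u_n + h·u', v_{n+1} = v_n + h·v'.
0.000000: (-0.500000, 1.100000); f=(1.100000, -0.670000) → (-0.181000, 0.905700)
(u(0.29), v(0.29)) ≈ (-0.1810, 0.9057)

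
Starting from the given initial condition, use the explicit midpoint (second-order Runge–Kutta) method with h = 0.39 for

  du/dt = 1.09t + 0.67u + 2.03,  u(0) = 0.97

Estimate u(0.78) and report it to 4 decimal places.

4.0603

Midpoint: k1 = f(t_n, u_n); k2 = f(t_n + h/2, u_n + (h/2)·k1); u_{n+1} = u_n + h·k2.
t=0.000000, u=0.970000:
  k1 = f(0.000000, 0.970000) = 2.679900
  k2 = f(0.195000, 1.492580) = 3.242579
  u ← 0.970000 + 0.39·3.242579 = 2.234606
t=0.390000, u=2.234606:
  k1 = f(0.390000, 2.234606) = 3.952286
  k2 = f(0.585000, 3.005302) = 4.681202
  u ← 2.234606 + 0.39·4.681202 = 4.060275
u(0.78) ≈ 4.0603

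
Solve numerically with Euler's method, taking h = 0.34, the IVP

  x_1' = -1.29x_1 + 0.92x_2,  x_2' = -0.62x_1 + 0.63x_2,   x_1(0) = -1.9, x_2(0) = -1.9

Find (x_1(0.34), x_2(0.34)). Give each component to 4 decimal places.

-1.6610, -1.9065

Euler on (x_1,x_2): x_1_{n+1} = x_1_n + h·x_1', x_2_{n+1} = x_2_n + h·x_2'.
0.000000: (-1.900000, -1.900000); f=(0.703000, -0.019000) → (-1.660980, -1.906460)
(x_1(0.34), x_2(0.34)) ≈ (-1.6610, -1.9065)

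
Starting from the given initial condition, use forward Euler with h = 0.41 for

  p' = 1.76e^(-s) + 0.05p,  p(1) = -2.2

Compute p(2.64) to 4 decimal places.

Euler: p_{n+1} = p_n + h·f(s_n, p_n).
s=1.000000, p=-2.200000: f=0.537468 → p ← -2.200000 + 0.41·0.537468 = -1.979638
s=1.410000, p=-1.979638: f=0.330710 → p ← -1.979638 + 0.41·0.330710 = -1.844047
s=1.820000, p=-1.844047: f=0.192963 → p ← -1.844047 + 0.41·0.192963 = -1.764932
s=2.230000, p=-1.764932: f=0.101003 → p ← -1.764932 + 0.41·0.101003 = -1.723521
p(2.64) ≈ -1.7235

-1.7235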